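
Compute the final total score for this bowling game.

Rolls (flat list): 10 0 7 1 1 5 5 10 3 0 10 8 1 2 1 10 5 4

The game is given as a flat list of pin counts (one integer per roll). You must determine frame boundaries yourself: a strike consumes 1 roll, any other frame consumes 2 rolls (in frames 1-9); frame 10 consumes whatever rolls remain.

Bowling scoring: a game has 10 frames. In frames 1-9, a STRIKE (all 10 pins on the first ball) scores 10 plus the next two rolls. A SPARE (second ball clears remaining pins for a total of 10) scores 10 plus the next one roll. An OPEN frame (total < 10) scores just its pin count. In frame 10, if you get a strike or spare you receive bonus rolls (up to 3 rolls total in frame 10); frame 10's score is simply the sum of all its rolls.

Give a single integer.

Frame 1: STRIKE. 10 + next two rolls (0+7) = 17. Cumulative: 17
Frame 2: OPEN (0+7=7). Cumulative: 24
Frame 3: OPEN (1+1=2). Cumulative: 26
Frame 4: SPARE (5+5=10). 10 + next roll (10) = 20. Cumulative: 46
Frame 5: STRIKE. 10 + next two rolls (3+0) = 13. Cumulative: 59
Frame 6: OPEN (3+0=3). Cumulative: 62
Frame 7: STRIKE. 10 + next two rolls (8+1) = 19. Cumulative: 81
Frame 8: OPEN (8+1=9). Cumulative: 90
Frame 9: OPEN (2+1=3). Cumulative: 93
Frame 10: STRIKE. Sum of all frame-10 rolls (10+5+4) = 19. Cumulative: 112

Answer: 112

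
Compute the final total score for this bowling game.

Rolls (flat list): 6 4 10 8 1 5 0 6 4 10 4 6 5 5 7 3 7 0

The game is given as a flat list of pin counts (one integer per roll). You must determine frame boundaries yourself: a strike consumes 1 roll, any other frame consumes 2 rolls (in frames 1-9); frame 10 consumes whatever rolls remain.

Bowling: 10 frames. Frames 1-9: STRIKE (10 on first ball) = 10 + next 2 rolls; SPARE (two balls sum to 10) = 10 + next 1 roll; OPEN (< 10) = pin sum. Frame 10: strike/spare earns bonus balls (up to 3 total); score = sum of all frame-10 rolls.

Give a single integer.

Frame 1: SPARE (6+4=10). 10 + next roll (10) = 20. Cumulative: 20
Frame 2: STRIKE. 10 + next two rolls (8+1) = 19. Cumulative: 39
Frame 3: OPEN (8+1=9). Cumulative: 48
Frame 4: OPEN (5+0=5). Cumulative: 53
Frame 5: SPARE (6+4=10). 10 + next roll (10) = 20. Cumulative: 73
Frame 6: STRIKE. 10 + next two rolls (4+6) = 20. Cumulative: 93
Frame 7: SPARE (4+6=10). 10 + next roll (5) = 15. Cumulative: 108
Frame 8: SPARE (5+5=10). 10 + next roll (7) = 17. Cumulative: 125
Frame 9: SPARE (7+3=10). 10 + next roll (7) = 17. Cumulative: 142
Frame 10: OPEN. Sum of all frame-10 rolls (7+0) = 7. Cumulative: 149

Answer: 149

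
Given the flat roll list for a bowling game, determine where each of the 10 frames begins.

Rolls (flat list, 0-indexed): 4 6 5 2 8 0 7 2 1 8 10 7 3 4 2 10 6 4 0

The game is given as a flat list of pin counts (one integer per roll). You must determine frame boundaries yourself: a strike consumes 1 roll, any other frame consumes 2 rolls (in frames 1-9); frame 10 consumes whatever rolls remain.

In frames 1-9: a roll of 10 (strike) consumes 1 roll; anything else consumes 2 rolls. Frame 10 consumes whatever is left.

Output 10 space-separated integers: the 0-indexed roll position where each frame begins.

Answer: 0 2 4 6 8 10 11 13 15 16

Derivation:
Frame 1 starts at roll index 0: rolls=4,6 (sum=10), consumes 2 rolls
Frame 2 starts at roll index 2: rolls=5,2 (sum=7), consumes 2 rolls
Frame 3 starts at roll index 4: rolls=8,0 (sum=8), consumes 2 rolls
Frame 4 starts at roll index 6: rolls=7,2 (sum=9), consumes 2 rolls
Frame 5 starts at roll index 8: rolls=1,8 (sum=9), consumes 2 rolls
Frame 6 starts at roll index 10: roll=10 (strike), consumes 1 roll
Frame 7 starts at roll index 11: rolls=7,3 (sum=10), consumes 2 rolls
Frame 8 starts at roll index 13: rolls=4,2 (sum=6), consumes 2 rolls
Frame 9 starts at roll index 15: roll=10 (strike), consumes 1 roll
Frame 10 starts at roll index 16: 3 remaining rolls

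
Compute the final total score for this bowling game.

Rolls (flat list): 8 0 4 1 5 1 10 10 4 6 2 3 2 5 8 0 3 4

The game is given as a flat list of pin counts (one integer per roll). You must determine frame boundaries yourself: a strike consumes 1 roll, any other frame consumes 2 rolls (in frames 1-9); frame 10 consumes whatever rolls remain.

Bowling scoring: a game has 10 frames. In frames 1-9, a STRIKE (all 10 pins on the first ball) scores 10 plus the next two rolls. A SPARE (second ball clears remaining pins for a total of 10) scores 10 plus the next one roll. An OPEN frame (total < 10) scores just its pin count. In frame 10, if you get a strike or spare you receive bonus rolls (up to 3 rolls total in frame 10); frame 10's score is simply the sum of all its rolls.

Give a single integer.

Frame 1: OPEN (8+0=8). Cumulative: 8
Frame 2: OPEN (4+1=5). Cumulative: 13
Frame 3: OPEN (5+1=6). Cumulative: 19
Frame 4: STRIKE. 10 + next two rolls (10+4) = 24. Cumulative: 43
Frame 5: STRIKE. 10 + next two rolls (4+6) = 20. Cumulative: 63
Frame 6: SPARE (4+6=10). 10 + next roll (2) = 12. Cumulative: 75
Frame 7: OPEN (2+3=5). Cumulative: 80
Frame 8: OPEN (2+5=7). Cumulative: 87
Frame 9: OPEN (8+0=8). Cumulative: 95
Frame 10: OPEN. Sum of all frame-10 rolls (3+4) = 7. Cumulative: 102

Answer: 102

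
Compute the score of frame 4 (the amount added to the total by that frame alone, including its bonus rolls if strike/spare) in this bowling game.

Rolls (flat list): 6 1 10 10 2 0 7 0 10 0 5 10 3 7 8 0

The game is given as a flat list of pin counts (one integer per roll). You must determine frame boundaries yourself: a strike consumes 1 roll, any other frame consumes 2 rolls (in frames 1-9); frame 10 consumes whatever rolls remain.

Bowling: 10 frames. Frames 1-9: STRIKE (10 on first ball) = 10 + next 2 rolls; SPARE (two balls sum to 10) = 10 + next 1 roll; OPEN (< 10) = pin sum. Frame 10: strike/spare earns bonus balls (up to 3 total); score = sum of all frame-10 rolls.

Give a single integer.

Frame 1: OPEN (6+1=7). Cumulative: 7
Frame 2: STRIKE. 10 + next two rolls (10+2) = 22. Cumulative: 29
Frame 3: STRIKE. 10 + next two rolls (2+0) = 12. Cumulative: 41
Frame 4: OPEN (2+0=2). Cumulative: 43
Frame 5: OPEN (7+0=7). Cumulative: 50
Frame 6: STRIKE. 10 + next two rolls (0+5) = 15. Cumulative: 65

Answer: 2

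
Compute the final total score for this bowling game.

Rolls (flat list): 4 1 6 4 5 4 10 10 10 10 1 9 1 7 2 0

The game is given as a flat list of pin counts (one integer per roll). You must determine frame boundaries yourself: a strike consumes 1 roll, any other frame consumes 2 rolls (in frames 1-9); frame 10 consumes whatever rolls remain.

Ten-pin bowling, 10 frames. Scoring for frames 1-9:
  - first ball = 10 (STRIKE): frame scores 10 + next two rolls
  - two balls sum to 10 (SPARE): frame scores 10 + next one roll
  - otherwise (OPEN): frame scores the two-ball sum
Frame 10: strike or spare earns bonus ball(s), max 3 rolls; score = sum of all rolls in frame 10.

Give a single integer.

Frame 1: OPEN (4+1=5). Cumulative: 5
Frame 2: SPARE (6+4=10). 10 + next roll (5) = 15. Cumulative: 20
Frame 3: OPEN (5+4=9). Cumulative: 29
Frame 4: STRIKE. 10 + next two rolls (10+10) = 30. Cumulative: 59
Frame 5: STRIKE. 10 + next two rolls (10+10) = 30. Cumulative: 89
Frame 6: STRIKE. 10 + next two rolls (10+1) = 21. Cumulative: 110
Frame 7: STRIKE. 10 + next two rolls (1+9) = 20. Cumulative: 130
Frame 8: SPARE (1+9=10). 10 + next roll (1) = 11. Cumulative: 141
Frame 9: OPEN (1+7=8). Cumulative: 149
Frame 10: OPEN. Sum of all frame-10 rolls (2+0) = 2. Cumulative: 151

Answer: 151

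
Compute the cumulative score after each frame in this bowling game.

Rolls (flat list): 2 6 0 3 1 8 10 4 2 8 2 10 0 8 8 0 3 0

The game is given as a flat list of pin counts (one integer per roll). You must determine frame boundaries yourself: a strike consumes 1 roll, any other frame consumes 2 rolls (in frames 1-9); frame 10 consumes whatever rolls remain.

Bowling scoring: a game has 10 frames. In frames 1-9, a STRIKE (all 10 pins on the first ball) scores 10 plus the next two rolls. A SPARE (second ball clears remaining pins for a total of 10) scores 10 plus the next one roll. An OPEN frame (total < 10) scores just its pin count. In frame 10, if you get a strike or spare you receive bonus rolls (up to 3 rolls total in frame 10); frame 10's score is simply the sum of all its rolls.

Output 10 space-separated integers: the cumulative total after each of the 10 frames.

Answer: 8 11 20 36 42 62 80 88 96 99

Derivation:
Frame 1: OPEN (2+6=8). Cumulative: 8
Frame 2: OPEN (0+3=3). Cumulative: 11
Frame 3: OPEN (1+8=9). Cumulative: 20
Frame 4: STRIKE. 10 + next two rolls (4+2) = 16. Cumulative: 36
Frame 5: OPEN (4+2=6). Cumulative: 42
Frame 6: SPARE (8+2=10). 10 + next roll (10) = 20. Cumulative: 62
Frame 7: STRIKE. 10 + next two rolls (0+8) = 18. Cumulative: 80
Frame 8: OPEN (0+8=8). Cumulative: 88
Frame 9: OPEN (8+0=8). Cumulative: 96
Frame 10: OPEN. Sum of all frame-10 rolls (3+0) = 3. Cumulative: 99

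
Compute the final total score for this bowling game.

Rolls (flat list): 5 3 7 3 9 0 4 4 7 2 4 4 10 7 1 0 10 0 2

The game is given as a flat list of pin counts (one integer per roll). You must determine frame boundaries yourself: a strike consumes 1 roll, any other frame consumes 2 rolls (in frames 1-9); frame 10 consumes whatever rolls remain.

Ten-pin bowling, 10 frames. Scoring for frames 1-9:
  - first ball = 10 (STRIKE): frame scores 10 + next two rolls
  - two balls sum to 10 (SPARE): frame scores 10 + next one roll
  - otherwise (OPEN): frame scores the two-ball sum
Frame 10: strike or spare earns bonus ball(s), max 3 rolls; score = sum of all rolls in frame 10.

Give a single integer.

Frame 1: OPEN (5+3=8). Cumulative: 8
Frame 2: SPARE (7+3=10). 10 + next roll (9) = 19. Cumulative: 27
Frame 3: OPEN (9+0=9). Cumulative: 36
Frame 4: OPEN (4+4=8). Cumulative: 44
Frame 5: OPEN (7+2=9). Cumulative: 53
Frame 6: OPEN (4+4=8). Cumulative: 61
Frame 7: STRIKE. 10 + next two rolls (7+1) = 18. Cumulative: 79
Frame 8: OPEN (7+1=8). Cumulative: 87
Frame 9: SPARE (0+10=10). 10 + next roll (0) = 10. Cumulative: 97
Frame 10: OPEN. Sum of all frame-10 rolls (0+2) = 2. Cumulative: 99

Answer: 99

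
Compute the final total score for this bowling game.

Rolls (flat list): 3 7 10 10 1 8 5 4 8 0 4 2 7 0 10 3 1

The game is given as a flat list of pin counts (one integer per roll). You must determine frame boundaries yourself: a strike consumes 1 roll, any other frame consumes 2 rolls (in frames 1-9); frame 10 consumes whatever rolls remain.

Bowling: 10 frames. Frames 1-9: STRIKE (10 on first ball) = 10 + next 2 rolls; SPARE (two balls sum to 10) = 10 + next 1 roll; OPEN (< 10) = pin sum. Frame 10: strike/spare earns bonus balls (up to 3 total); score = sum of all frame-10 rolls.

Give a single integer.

Frame 1: SPARE (3+7=10). 10 + next roll (10) = 20. Cumulative: 20
Frame 2: STRIKE. 10 + next two rolls (10+1) = 21. Cumulative: 41
Frame 3: STRIKE. 10 + next two rolls (1+8) = 19. Cumulative: 60
Frame 4: OPEN (1+8=9). Cumulative: 69
Frame 5: OPEN (5+4=9). Cumulative: 78
Frame 6: OPEN (8+0=8). Cumulative: 86
Frame 7: OPEN (4+2=6). Cumulative: 92
Frame 8: OPEN (7+0=7). Cumulative: 99
Frame 9: STRIKE. 10 + next two rolls (3+1) = 14. Cumulative: 113
Frame 10: OPEN. Sum of all frame-10 rolls (3+1) = 4. Cumulative: 117

Answer: 117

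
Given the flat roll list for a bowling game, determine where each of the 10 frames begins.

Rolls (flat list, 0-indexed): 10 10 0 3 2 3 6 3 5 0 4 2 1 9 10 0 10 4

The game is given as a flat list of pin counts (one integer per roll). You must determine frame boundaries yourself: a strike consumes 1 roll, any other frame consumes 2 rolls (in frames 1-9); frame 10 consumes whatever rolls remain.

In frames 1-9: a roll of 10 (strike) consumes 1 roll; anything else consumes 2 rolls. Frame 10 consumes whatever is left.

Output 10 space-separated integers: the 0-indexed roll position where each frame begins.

Frame 1 starts at roll index 0: roll=10 (strike), consumes 1 roll
Frame 2 starts at roll index 1: roll=10 (strike), consumes 1 roll
Frame 3 starts at roll index 2: rolls=0,3 (sum=3), consumes 2 rolls
Frame 4 starts at roll index 4: rolls=2,3 (sum=5), consumes 2 rolls
Frame 5 starts at roll index 6: rolls=6,3 (sum=9), consumes 2 rolls
Frame 6 starts at roll index 8: rolls=5,0 (sum=5), consumes 2 rolls
Frame 7 starts at roll index 10: rolls=4,2 (sum=6), consumes 2 rolls
Frame 8 starts at roll index 12: rolls=1,9 (sum=10), consumes 2 rolls
Frame 9 starts at roll index 14: roll=10 (strike), consumes 1 roll
Frame 10 starts at roll index 15: 3 remaining rolls

Answer: 0 1 2 4 6 8 10 12 14 15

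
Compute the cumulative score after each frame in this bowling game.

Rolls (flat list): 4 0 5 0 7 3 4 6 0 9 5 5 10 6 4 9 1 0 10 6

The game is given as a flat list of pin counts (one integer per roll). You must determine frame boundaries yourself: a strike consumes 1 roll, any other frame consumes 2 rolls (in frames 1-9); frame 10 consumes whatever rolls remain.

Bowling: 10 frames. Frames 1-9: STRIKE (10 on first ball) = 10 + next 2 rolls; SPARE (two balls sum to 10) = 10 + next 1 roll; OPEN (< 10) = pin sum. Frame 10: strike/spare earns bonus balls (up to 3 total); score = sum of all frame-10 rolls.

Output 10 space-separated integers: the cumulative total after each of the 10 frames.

Answer: 4 9 23 33 42 62 82 101 111 127

Derivation:
Frame 1: OPEN (4+0=4). Cumulative: 4
Frame 2: OPEN (5+0=5). Cumulative: 9
Frame 3: SPARE (7+3=10). 10 + next roll (4) = 14. Cumulative: 23
Frame 4: SPARE (4+6=10). 10 + next roll (0) = 10. Cumulative: 33
Frame 5: OPEN (0+9=9). Cumulative: 42
Frame 6: SPARE (5+5=10). 10 + next roll (10) = 20. Cumulative: 62
Frame 7: STRIKE. 10 + next two rolls (6+4) = 20. Cumulative: 82
Frame 8: SPARE (6+4=10). 10 + next roll (9) = 19. Cumulative: 101
Frame 9: SPARE (9+1=10). 10 + next roll (0) = 10. Cumulative: 111
Frame 10: SPARE. Sum of all frame-10 rolls (0+10+6) = 16. Cumulative: 127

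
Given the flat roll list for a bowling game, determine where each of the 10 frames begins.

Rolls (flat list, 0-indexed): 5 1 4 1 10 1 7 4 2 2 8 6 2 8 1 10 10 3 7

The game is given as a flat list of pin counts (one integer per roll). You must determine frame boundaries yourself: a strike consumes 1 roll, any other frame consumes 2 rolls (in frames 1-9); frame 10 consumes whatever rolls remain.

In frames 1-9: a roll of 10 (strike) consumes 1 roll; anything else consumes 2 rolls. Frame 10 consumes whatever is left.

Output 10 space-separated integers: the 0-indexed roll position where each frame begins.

Frame 1 starts at roll index 0: rolls=5,1 (sum=6), consumes 2 rolls
Frame 2 starts at roll index 2: rolls=4,1 (sum=5), consumes 2 rolls
Frame 3 starts at roll index 4: roll=10 (strike), consumes 1 roll
Frame 4 starts at roll index 5: rolls=1,7 (sum=8), consumes 2 rolls
Frame 5 starts at roll index 7: rolls=4,2 (sum=6), consumes 2 rolls
Frame 6 starts at roll index 9: rolls=2,8 (sum=10), consumes 2 rolls
Frame 7 starts at roll index 11: rolls=6,2 (sum=8), consumes 2 rolls
Frame 8 starts at roll index 13: rolls=8,1 (sum=9), consumes 2 rolls
Frame 9 starts at roll index 15: roll=10 (strike), consumes 1 roll
Frame 10 starts at roll index 16: 3 remaining rolls

Answer: 0 2 4 5 7 9 11 13 15 16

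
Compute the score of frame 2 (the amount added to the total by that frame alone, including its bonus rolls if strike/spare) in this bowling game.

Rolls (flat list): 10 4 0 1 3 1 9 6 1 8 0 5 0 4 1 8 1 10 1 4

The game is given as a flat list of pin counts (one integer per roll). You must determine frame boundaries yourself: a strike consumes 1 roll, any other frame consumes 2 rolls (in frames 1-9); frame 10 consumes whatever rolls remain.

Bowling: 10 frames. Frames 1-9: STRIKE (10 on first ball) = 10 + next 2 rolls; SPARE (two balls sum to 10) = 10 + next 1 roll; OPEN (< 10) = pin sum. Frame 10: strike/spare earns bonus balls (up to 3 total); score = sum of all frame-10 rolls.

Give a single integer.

Frame 1: STRIKE. 10 + next two rolls (4+0) = 14. Cumulative: 14
Frame 2: OPEN (4+0=4). Cumulative: 18
Frame 3: OPEN (1+3=4). Cumulative: 22
Frame 4: SPARE (1+9=10). 10 + next roll (6) = 16. Cumulative: 38

Answer: 4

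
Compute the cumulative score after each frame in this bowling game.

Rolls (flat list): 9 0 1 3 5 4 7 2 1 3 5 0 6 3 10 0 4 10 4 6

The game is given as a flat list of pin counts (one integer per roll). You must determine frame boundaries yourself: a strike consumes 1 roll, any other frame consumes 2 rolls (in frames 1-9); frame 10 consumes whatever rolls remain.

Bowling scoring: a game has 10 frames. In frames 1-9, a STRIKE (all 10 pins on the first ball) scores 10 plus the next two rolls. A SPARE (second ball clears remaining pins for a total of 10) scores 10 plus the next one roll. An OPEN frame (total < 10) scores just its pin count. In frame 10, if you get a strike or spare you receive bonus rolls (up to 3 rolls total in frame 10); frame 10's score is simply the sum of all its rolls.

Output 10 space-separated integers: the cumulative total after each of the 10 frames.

Answer: 9 13 22 31 35 40 49 63 67 87

Derivation:
Frame 1: OPEN (9+0=9). Cumulative: 9
Frame 2: OPEN (1+3=4). Cumulative: 13
Frame 3: OPEN (5+4=9). Cumulative: 22
Frame 4: OPEN (7+2=9). Cumulative: 31
Frame 5: OPEN (1+3=4). Cumulative: 35
Frame 6: OPEN (5+0=5). Cumulative: 40
Frame 7: OPEN (6+3=9). Cumulative: 49
Frame 8: STRIKE. 10 + next two rolls (0+4) = 14. Cumulative: 63
Frame 9: OPEN (0+4=4). Cumulative: 67
Frame 10: STRIKE. Sum of all frame-10 rolls (10+4+6) = 20. Cumulative: 87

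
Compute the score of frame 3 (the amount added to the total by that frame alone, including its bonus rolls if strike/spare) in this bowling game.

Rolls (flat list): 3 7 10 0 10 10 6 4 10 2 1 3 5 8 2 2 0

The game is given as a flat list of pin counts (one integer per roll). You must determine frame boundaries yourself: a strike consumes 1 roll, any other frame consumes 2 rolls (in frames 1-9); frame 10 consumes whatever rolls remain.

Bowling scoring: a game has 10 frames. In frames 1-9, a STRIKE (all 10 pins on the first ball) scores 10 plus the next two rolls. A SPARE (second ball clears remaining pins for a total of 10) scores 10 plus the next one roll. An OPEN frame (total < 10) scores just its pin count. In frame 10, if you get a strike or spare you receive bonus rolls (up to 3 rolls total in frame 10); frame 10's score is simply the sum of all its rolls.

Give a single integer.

Frame 1: SPARE (3+7=10). 10 + next roll (10) = 20. Cumulative: 20
Frame 2: STRIKE. 10 + next two rolls (0+10) = 20. Cumulative: 40
Frame 3: SPARE (0+10=10). 10 + next roll (10) = 20. Cumulative: 60
Frame 4: STRIKE. 10 + next two rolls (6+4) = 20. Cumulative: 80
Frame 5: SPARE (6+4=10). 10 + next roll (10) = 20. Cumulative: 100

Answer: 20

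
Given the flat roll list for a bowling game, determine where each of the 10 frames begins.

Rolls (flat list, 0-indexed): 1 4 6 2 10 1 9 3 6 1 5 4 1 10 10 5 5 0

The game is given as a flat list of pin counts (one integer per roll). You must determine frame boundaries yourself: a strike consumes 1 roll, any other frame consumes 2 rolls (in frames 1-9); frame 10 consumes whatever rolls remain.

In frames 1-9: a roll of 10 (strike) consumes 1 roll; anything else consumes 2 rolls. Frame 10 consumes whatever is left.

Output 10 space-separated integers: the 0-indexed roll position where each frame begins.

Frame 1 starts at roll index 0: rolls=1,4 (sum=5), consumes 2 rolls
Frame 2 starts at roll index 2: rolls=6,2 (sum=8), consumes 2 rolls
Frame 3 starts at roll index 4: roll=10 (strike), consumes 1 roll
Frame 4 starts at roll index 5: rolls=1,9 (sum=10), consumes 2 rolls
Frame 5 starts at roll index 7: rolls=3,6 (sum=9), consumes 2 rolls
Frame 6 starts at roll index 9: rolls=1,5 (sum=6), consumes 2 rolls
Frame 7 starts at roll index 11: rolls=4,1 (sum=5), consumes 2 rolls
Frame 8 starts at roll index 13: roll=10 (strike), consumes 1 roll
Frame 9 starts at roll index 14: roll=10 (strike), consumes 1 roll
Frame 10 starts at roll index 15: 3 remaining rolls

Answer: 0 2 4 5 7 9 11 13 14 15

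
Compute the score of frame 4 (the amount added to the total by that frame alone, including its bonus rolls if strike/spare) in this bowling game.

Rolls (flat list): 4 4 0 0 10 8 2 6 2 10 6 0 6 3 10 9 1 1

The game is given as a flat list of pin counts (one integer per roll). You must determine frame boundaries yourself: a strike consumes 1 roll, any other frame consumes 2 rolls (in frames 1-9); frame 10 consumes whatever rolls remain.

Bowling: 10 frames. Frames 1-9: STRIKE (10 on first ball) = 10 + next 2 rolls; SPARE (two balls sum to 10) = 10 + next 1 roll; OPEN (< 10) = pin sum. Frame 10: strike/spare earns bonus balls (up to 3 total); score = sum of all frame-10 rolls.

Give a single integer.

Answer: 16

Derivation:
Frame 1: OPEN (4+4=8). Cumulative: 8
Frame 2: OPEN (0+0=0). Cumulative: 8
Frame 3: STRIKE. 10 + next two rolls (8+2) = 20. Cumulative: 28
Frame 4: SPARE (8+2=10). 10 + next roll (6) = 16. Cumulative: 44
Frame 5: OPEN (6+2=8). Cumulative: 52
Frame 6: STRIKE. 10 + next two rolls (6+0) = 16. Cumulative: 68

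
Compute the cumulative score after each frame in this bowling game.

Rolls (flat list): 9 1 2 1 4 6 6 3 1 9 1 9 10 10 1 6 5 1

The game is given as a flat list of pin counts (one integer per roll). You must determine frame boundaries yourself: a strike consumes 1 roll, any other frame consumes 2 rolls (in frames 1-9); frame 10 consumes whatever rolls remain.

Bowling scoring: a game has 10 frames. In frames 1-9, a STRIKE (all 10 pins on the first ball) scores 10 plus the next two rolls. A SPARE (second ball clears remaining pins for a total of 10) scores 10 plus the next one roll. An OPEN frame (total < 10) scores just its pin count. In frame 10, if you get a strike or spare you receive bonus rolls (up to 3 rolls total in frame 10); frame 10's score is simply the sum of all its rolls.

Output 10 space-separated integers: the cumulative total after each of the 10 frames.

Frame 1: SPARE (9+1=10). 10 + next roll (2) = 12. Cumulative: 12
Frame 2: OPEN (2+1=3). Cumulative: 15
Frame 3: SPARE (4+6=10). 10 + next roll (6) = 16. Cumulative: 31
Frame 4: OPEN (6+3=9). Cumulative: 40
Frame 5: SPARE (1+9=10). 10 + next roll (1) = 11. Cumulative: 51
Frame 6: SPARE (1+9=10). 10 + next roll (10) = 20. Cumulative: 71
Frame 7: STRIKE. 10 + next two rolls (10+1) = 21. Cumulative: 92
Frame 8: STRIKE. 10 + next two rolls (1+6) = 17. Cumulative: 109
Frame 9: OPEN (1+6=7). Cumulative: 116
Frame 10: OPEN. Sum of all frame-10 rolls (5+1) = 6. Cumulative: 122

Answer: 12 15 31 40 51 71 92 109 116 122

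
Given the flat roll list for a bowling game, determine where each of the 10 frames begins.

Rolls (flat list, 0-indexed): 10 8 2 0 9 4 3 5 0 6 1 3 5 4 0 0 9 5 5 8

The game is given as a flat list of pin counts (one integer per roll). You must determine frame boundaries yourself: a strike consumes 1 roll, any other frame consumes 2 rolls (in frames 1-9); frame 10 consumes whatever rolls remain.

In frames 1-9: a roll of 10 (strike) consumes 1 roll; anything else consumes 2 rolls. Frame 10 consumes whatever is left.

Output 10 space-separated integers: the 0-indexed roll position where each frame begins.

Frame 1 starts at roll index 0: roll=10 (strike), consumes 1 roll
Frame 2 starts at roll index 1: rolls=8,2 (sum=10), consumes 2 rolls
Frame 3 starts at roll index 3: rolls=0,9 (sum=9), consumes 2 rolls
Frame 4 starts at roll index 5: rolls=4,3 (sum=7), consumes 2 rolls
Frame 5 starts at roll index 7: rolls=5,0 (sum=5), consumes 2 rolls
Frame 6 starts at roll index 9: rolls=6,1 (sum=7), consumes 2 rolls
Frame 7 starts at roll index 11: rolls=3,5 (sum=8), consumes 2 rolls
Frame 8 starts at roll index 13: rolls=4,0 (sum=4), consumes 2 rolls
Frame 9 starts at roll index 15: rolls=0,9 (sum=9), consumes 2 rolls
Frame 10 starts at roll index 17: 3 remaining rolls

Answer: 0 1 3 5 7 9 11 13 15 17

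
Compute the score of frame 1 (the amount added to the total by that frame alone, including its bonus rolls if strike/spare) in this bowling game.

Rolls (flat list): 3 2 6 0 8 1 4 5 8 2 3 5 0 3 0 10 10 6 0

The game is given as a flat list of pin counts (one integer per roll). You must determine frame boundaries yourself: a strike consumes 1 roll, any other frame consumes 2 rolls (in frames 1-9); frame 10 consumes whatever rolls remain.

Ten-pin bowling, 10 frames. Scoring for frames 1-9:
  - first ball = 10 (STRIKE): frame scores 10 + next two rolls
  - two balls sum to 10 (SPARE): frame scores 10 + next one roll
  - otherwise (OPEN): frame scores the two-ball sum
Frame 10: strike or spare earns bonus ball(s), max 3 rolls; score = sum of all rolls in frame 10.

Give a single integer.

Answer: 5

Derivation:
Frame 1: OPEN (3+2=5). Cumulative: 5
Frame 2: OPEN (6+0=6). Cumulative: 11
Frame 3: OPEN (8+1=9). Cumulative: 20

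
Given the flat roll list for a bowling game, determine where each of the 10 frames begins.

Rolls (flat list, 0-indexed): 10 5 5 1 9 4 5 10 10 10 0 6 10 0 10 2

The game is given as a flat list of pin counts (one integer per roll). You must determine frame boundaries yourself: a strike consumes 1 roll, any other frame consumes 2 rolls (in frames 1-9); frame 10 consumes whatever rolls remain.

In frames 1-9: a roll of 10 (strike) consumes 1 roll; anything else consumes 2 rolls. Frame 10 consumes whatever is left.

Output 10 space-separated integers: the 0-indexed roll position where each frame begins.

Answer: 0 1 3 5 7 8 9 10 12 13

Derivation:
Frame 1 starts at roll index 0: roll=10 (strike), consumes 1 roll
Frame 2 starts at roll index 1: rolls=5,5 (sum=10), consumes 2 rolls
Frame 3 starts at roll index 3: rolls=1,9 (sum=10), consumes 2 rolls
Frame 4 starts at roll index 5: rolls=4,5 (sum=9), consumes 2 rolls
Frame 5 starts at roll index 7: roll=10 (strike), consumes 1 roll
Frame 6 starts at roll index 8: roll=10 (strike), consumes 1 roll
Frame 7 starts at roll index 9: roll=10 (strike), consumes 1 roll
Frame 8 starts at roll index 10: rolls=0,6 (sum=6), consumes 2 rolls
Frame 9 starts at roll index 12: roll=10 (strike), consumes 1 roll
Frame 10 starts at roll index 13: 3 remaining rolls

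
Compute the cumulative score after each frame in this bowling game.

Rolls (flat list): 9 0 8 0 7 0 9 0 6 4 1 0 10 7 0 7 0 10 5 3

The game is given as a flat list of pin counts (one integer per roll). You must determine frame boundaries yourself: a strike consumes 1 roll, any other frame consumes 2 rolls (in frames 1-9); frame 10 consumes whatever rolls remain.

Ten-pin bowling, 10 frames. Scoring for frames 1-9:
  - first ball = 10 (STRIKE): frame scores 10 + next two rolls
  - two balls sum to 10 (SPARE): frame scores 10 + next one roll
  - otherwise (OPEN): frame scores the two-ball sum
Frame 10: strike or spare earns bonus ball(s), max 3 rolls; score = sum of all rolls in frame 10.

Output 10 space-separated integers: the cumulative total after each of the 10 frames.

Answer: 9 17 24 33 44 45 62 69 76 94

Derivation:
Frame 1: OPEN (9+0=9). Cumulative: 9
Frame 2: OPEN (8+0=8). Cumulative: 17
Frame 3: OPEN (7+0=7). Cumulative: 24
Frame 4: OPEN (9+0=9). Cumulative: 33
Frame 5: SPARE (6+4=10). 10 + next roll (1) = 11. Cumulative: 44
Frame 6: OPEN (1+0=1). Cumulative: 45
Frame 7: STRIKE. 10 + next two rolls (7+0) = 17. Cumulative: 62
Frame 8: OPEN (7+0=7). Cumulative: 69
Frame 9: OPEN (7+0=7). Cumulative: 76
Frame 10: STRIKE. Sum of all frame-10 rolls (10+5+3) = 18. Cumulative: 94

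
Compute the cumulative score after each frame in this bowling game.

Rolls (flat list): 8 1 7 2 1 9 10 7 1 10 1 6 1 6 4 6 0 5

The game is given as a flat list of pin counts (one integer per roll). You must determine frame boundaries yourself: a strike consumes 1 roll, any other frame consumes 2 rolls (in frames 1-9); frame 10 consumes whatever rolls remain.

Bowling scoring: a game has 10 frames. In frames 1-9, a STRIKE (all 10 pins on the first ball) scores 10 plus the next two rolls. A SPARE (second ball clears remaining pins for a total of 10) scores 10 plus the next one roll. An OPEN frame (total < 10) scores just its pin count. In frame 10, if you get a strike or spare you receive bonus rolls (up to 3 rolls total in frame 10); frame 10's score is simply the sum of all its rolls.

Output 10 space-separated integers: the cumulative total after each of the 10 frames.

Answer: 9 18 38 56 64 81 88 95 105 110

Derivation:
Frame 1: OPEN (8+1=9). Cumulative: 9
Frame 2: OPEN (7+2=9). Cumulative: 18
Frame 3: SPARE (1+9=10). 10 + next roll (10) = 20. Cumulative: 38
Frame 4: STRIKE. 10 + next two rolls (7+1) = 18. Cumulative: 56
Frame 5: OPEN (7+1=8). Cumulative: 64
Frame 6: STRIKE. 10 + next two rolls (1+6) = 17. Cumulative: 81
Frame 7: OPEN (1+6=7). Cumulative: 88
Frame 8: OPEN (1+6=7). Cumulative: 95
Frame 9: SPARE (4+6=10). 10 + next roll (0) = 10. Cumulative: 105
Frame 10: OPEN. Sum of all frame-10 rolls (0+5) = 5. Cumulative: 110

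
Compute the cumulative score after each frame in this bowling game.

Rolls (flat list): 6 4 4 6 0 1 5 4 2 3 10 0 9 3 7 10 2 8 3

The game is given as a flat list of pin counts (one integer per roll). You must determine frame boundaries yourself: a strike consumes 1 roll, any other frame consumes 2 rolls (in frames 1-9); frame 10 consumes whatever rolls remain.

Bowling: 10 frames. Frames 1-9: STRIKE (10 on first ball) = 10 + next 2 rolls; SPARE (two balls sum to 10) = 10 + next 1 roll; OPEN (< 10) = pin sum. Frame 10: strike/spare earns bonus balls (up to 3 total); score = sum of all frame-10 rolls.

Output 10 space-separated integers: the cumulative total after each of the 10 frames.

Frame 1: SPARE (6+4=10). 10 + next roll (4) = 14. Cumulative: 14
Frame 2: SPARE (4+6=10). 10 + next roll (0) = 10. Cumulative: 24
Frame 3: OPEN (0+1=1). Cumulative: 25
Frame 4: OPEN (5+4=9). Cumulative: 34
Frame 5: OPEN (2+3=5). Cumulative: 39
Frame 6: STRIKE. 10 + next two rolls (0+9) = 19. Cumulative: 58
Frame 7: OPEN (0+9=9). Cumulative: 67
Frame 8: SPARE (3+7=10). 10 + next roll (10) = 20. Cumulative: 87
Frame 9: STRIKE. 10 + next two rolls (2+8) = 20. Cumulative: 107
Frame 10: SPARE. Sum of all frame-10 rolls (2+8+3) = 13. Cumulative: 120

Answer: 14 24 25 34 39 58 67 87 107 120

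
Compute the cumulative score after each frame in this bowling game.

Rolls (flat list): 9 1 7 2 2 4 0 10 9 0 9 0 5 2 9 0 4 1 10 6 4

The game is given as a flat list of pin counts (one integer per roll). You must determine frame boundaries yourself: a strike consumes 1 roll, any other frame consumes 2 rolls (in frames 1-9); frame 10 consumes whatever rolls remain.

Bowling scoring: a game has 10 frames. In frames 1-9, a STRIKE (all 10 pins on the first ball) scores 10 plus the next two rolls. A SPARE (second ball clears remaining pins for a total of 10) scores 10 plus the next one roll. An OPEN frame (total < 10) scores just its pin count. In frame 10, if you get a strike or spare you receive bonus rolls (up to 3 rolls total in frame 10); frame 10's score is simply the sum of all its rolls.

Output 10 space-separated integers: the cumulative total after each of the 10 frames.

Frame 1: SPARE (9+1=10). 10 + next roll (7) = 17. Cumulative: 17
Frame 2: OPEN (7+2=9). Cumulative: 26
Frame 3: OPEN (2+4=6). Cumulative: 32
Frame 4: SPARE (0+10=10). 10 + next roll (9) = 19. Cumulative: 51
Frame 5: OPEN (9+0=9). Cumulative: 60
Frame 6: OPEN (9+0=9). Cumulative: 69
Frame 7: OPEN (5+2=7). Cumulative: 76
Frame 8: OPEN (9+0=9). Cumulative: 85
Frame 9: OPEN (4+1=5). Cumulative: 90
Frame 10: STRIKE. Sum of all frame-10 rolls (10+6+4) = 20. Cumulative: 110

Answer: 17 26 32 51 60 69 76 85 90 110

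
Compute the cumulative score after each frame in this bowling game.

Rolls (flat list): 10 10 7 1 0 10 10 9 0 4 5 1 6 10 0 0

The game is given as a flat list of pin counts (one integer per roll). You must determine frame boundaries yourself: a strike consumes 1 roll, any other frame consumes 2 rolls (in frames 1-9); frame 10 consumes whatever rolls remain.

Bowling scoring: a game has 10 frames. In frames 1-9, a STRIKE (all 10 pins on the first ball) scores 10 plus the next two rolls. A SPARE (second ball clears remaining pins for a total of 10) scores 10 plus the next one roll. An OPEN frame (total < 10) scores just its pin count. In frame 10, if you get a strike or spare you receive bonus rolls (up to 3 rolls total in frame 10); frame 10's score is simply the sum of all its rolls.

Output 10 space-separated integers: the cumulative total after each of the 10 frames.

Frame 1: STRIKE. 10 + next two rolls (10+7) = 27. Cumulative: 27
Frame 2: STRIKE. 10 + next two rolls (7+1) = 18. Cumulative: 45
Frame 3: OPEN (7+1=8). Cumulative: 53
Frame 4: SPARE (0+10=10). 10 + next roll (10) = 20. Cumulative: 73
Frame 5: STRIKE. 10 + next two rolls (9+0) = 19. Cumulative: 92
Frame 6: OPEN (9+0=9). Cumulative: 101
Frame 7: OPEN (4+5=9). Cumulative: 110
Frame 8: OPEN (1+6=7). Cumulative: 117
Frame 9: STRIKE. 10 + next two rolls (0+0) = 10. Cumulative: 127
Frame 10: OPEN. Sum of all frame-10 rolls (0+0) = 0. Cumulative: 127

Answer: 27 45 53 73 92 101 110 117 127 127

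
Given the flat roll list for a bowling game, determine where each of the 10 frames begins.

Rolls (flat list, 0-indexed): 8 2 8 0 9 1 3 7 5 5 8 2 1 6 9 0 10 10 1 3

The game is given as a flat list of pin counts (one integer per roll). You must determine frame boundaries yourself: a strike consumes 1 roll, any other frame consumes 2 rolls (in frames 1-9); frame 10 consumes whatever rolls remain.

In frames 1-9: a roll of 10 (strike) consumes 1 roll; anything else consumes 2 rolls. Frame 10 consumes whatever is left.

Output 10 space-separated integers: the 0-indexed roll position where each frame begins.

Frame 1 starts at roll index 0: rolls=8,2 (sum=10), consumes 2 rolls
Frame 2 starts at roll index 2: rolls=8,0 (sum=8), consumes 2 rolls
Frame 3 starts at roll index 4: rolls=9,1 (sum=10), consumes 2 rolls
Frame 4 starts at roll index 6: rolls=3,7 (sum=10), consumes 2 rolls
Frame 5 starts at roll index 8: rolls=5,5 (sum=10), consumes 2 rolls
Frame 6 starts at roll index 10: rolls=8,2 (sum=10), consumes 2 rolls
Frame 7 starts at roll index 12: rolls=1,6 (sum=7), consumes 2 rolls
Frame 8 starts at roll index 14: rolls=9,0 (sum=9), consumes 2 rolls
Frame 9 starts at roll index 16: roll=10 (strike), consumes 1 roll
Frame 10 starts at roll index 17: 3 remaining rolls

Answer: 0 2 4 6 8 10 12 14 16 17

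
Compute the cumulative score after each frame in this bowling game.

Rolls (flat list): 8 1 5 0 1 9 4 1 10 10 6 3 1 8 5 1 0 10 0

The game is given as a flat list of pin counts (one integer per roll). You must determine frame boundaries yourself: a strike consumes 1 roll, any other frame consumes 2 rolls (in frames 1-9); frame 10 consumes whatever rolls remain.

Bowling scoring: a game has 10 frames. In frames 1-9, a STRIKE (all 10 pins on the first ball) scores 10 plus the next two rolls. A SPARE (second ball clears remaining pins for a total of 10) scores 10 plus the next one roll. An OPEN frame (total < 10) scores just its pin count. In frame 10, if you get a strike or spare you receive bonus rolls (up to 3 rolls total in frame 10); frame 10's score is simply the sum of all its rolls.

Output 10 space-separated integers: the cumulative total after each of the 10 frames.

Answer: 9 14 28 33 59 78 87 96 102 112

Derivation:
Frame 1: OPEN (8+1=9). Cumulative: 9
Frame 2: OPEN (5+0=5). Cumulative: 14
Frame 3: SPARE (1+9=10). 10 + next roll (4) = 14. Cumulative: 28
Frame 4: OPEN (4+1=5). Cumulative: 33
Frame 5: STRIKE. 10 + next two rolls (10+6) = 26. Cumulative: 59
Frame 6: STRIKE. 10 + next two rolls (6+3) = 19. Cumulative: 78
Frame 7: OPEN (6+3=9). Cumulative: 87
Frame 8: OPEN (1+8=9). Cumulative: 96
Frame 9: OPEN (5+1=6). Cumulative: 102
Frame 10: SPARE. Sum of all frame-10 rolls (0+10+0) = 10. Cumulative: 112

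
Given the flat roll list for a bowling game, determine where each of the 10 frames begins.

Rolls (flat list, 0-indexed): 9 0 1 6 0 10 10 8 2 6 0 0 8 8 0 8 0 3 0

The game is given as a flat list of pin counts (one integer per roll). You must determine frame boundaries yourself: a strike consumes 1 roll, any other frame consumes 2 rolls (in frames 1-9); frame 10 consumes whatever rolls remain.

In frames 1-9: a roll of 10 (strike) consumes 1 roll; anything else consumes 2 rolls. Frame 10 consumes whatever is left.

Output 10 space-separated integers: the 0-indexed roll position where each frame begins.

Frame 1 starts at roll index 0: rolls=9,0 (sum=9), consumes 2 rolls
Frame 2 starts at roll index 2: rolls=1,6 (sum=7), consumes 2 rolls
Frame 3 starts at roll index 4: rolls=0,10 (sum=10), consumes 2 rolls
Frame 4 starts at roll index 6: roll=10 (strike), consumes 1 roll
Frame 5 starts at roll index 7: rolls=8,2 (sum=10), consumes 2 rolls
Frame 6 starts at roll index 9: rolls=6,0 (sum=6), consumes 2 rolls
Frame 7 starts at roll index 11: rolls=0,8 (sum=8), consumes 2 rolls
Frame 8 starts at roll index 13: rolls=8,0 (sum=8), consumes 2 rolls
Frame 9 starts at roll index 15: rolls=8,0 (sum=8), consumes 2 rolls
Frame 10 starts at roll index 17: 2 remaining rolls

Answer: 0 2 4 6 7 9 11 13 15 17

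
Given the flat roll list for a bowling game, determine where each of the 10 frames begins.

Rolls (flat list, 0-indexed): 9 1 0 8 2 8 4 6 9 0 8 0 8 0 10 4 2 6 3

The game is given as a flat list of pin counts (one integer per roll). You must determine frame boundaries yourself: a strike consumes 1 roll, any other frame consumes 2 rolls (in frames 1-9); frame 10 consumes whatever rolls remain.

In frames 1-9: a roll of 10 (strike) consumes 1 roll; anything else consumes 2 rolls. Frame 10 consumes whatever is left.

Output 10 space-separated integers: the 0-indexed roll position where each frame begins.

Frame 1 starts at roll index 0: rolls=9,1 (sum=10), consumes 2 rolls
Frame 2 starts at roll index 2: rolls=0,8 (sum=8), consumes 2 rolls
Frame 3 starts at roll index 4: rolls=2,8 (sum=10), consumes 2 rolls
Frame 4 starts at roll index 6: rolls=4,6 (sum=10), consumes 2 rolls
Frame 5 starts at roll index 8: rolls=9,0 (sum=9), consumes 2 rolls
Frame 6 starts at roll index 10: rolls=8,0 (sum=8), consumes 2 rolls
Frame 7 starts at roll index 12: rolls=8,0 (sum=8), consumes 2 rolls
Frame 8 starts at roll index 14: roll=10 (strike), consumes 1 roll
Frame 9 starts at roll index 15: rolls=4,2 (sum=6), consumes 2 rolls
Frame 10 starts at roll index 17: 2 remaining rolls

Answer: 0 2 4 6 8 10 12 14 15 17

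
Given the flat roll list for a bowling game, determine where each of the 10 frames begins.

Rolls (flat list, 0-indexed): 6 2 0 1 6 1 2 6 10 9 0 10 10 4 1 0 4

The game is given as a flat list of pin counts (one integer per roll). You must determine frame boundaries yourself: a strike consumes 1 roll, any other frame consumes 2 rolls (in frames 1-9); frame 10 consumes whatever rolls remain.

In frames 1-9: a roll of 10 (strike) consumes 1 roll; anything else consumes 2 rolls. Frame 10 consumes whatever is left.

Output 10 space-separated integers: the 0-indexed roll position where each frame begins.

Answer: 0 2 4 6 8 9 11 12 13 15

Derivation:
Frame 1 starts at roll index 0: rolls=6,2 (sum=8), consumes 2 rolls
Frame 2 starts at roll index 2: rolls=0,1 (sum=1), consumes 2 rolls
Frame 3 starts at roll index 4: rolls=6,1 (sum=7), consumes 2 rolls
Frame 4 starts at roll index 6: rolls=2,6 (sum=8), consumes 2 rolls
Frame 5 starts at roll index 8: roll=10 (strike), consumes 1 roll
Frame 6 starts at roll index 9: rolls=9,0 (sum=9), consumes 2 rolls
Frame 7 starts at roll index 11: roll=10 (strike), consumes 1 roll
Frame 8 starts at roll index 12: roll=10 (strike), consumes 1 roll
Frame 9 starts at roll index 13: rolls=4,1 (sum=5), consumes 2 rolls
Frame 10 starts at roll index 15: 2 remaining rolls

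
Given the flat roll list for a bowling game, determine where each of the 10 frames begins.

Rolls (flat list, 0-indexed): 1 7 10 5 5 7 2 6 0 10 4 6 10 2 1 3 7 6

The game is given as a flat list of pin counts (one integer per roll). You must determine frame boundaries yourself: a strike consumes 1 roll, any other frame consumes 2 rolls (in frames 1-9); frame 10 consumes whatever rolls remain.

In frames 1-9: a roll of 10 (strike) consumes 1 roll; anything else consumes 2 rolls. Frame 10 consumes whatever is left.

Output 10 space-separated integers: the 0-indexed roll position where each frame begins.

Answer: 0 2 3 5 7 9 10 12 13 15

Derivation:
Frame 1 starts at roll index 0: rolls=1,7 (sum=8), consumes 2 rolls
Frame 2 starts at roll index 2: roll=10 (strike), consumes 1 roll
Frame 3 starts at roll index 3: rolls=5,5 (sum=10), consumes 2 rolls
Frame 4 starts at roll index 5: rolls=7,2 (sum=9), consumes 2 rolls
Frame 5 starts at roll index 7: rolls=6,0 (sum=6), consumes 2 rolls
Frame 6 starts at roll index 9: roll=10 (strike), consumes 1 roll
Frame 7 starts at roll index 10: rolls=4,6 (sum=10), consumes 2 rolls
Frame 8 starts at roll index 12: roll=10 (strike), consumes 1 roll
Frame 9 starts at roll index 13: rolls=2,1 (sum=3), consumes 2 rolls
Frame 10 starts at roll index 15: 3 remaining rolls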